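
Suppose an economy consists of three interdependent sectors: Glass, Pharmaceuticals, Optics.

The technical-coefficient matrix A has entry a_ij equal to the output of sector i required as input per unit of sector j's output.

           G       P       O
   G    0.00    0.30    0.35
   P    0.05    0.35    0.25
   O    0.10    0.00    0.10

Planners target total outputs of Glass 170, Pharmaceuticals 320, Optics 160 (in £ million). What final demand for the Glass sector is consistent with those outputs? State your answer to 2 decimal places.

I − A =
  [   1.00    -0.30    -0.35]
  [  -0.05     0.65    -0.25]
  [  -0.10     0.00     0.90]
d = (I − A) x:
  d_G = (+1.00)·170 + (-0.30)·320 + (-0.35)·160 = 18.00
  d_P = (-0.05)·170 + (+0.65)·320 + (-0.25)·160 = 159.50
  d_O = (-0.10)·170 + (+0.00)·320 + (+0.90)·160 = 127.00

d_G = 18.00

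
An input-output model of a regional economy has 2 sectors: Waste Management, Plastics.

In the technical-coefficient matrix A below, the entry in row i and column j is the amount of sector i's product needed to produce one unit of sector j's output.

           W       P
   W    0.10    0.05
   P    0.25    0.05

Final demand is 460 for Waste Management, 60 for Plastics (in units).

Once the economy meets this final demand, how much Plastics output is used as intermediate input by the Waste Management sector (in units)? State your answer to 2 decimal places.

I − A =
  [   0.90    -0.05]
  [  -0.25     0.95]
det(I−A) = (0.90)(0.95) − (-0.05)(-0.25) = 0.8425
adj(I−A) = [[0.95, 0.05], [0.25, 0.90]]
(I − A)⁻¹ = adj(I−A) / det(I−A) ≈
  [   1.1276     0.0593]
  [   0.2967     1.0682]
First solve x = (I − A)⁻¹ d = adj(I−A)·d / det(I−A); in particular x_W = (0.95·460 + 0.05·60) / 0.8425 = 440.00 / 0.8425 ≈ 522.2552.
Intermediate flow from P to W: z_PW = a_PW · x_W = 0.25 × 440.00 / 0.8425 = 110.00 / 0.8425 ≈ 130.56.

z_PW = 130.56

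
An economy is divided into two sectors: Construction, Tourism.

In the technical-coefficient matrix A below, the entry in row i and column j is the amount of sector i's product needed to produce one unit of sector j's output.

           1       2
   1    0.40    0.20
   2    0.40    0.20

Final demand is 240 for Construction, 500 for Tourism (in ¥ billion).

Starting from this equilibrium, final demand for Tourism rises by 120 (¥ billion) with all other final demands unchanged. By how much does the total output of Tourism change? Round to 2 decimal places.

Δx_2 = 180.00

I − A =
  [   0.60    -0.20]
  [  -0.40     0.80]
det(I−A) = (0.60)(0.80) − (-0.20)(-0.40) = 0.4000
adj(I−A) = [[0.80, 0.20], [0.40, 0.60]]
(I − A)⁻¹ = adj(I−A) / det(I−A) ≈
  [   2.0000     0.5000]
  [   1.0000     1.5000]
Δx = (I − A)⁻¹ Δd with Δd having +120 in the Tourism component and 0 elsewhere.
So Δx_2 = L_22 · (+120), where L_22 = adj(I−A)_22 / det(I−A) = 0.60 / 0.4000.
Δx_2 = 0.60 × (+120) / 0.4000 = 72.00 / 0.4000 = 180.00.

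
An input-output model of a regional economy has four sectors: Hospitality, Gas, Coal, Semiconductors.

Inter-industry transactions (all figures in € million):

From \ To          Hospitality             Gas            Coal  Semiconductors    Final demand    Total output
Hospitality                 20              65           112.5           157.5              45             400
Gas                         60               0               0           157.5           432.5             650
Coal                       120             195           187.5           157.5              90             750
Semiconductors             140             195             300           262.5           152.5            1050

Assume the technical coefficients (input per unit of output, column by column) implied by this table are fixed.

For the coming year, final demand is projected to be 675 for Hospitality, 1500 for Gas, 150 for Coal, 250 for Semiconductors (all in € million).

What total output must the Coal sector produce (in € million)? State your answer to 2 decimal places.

Technical coefficients a_ij = z_ij / X_j:
  a_HH = 20/400 = 0.05, a_GH = 60/400 = 0.15, a_CH = 120/400 = 0.30, a_SH = 140/400 = 0.35
  a_HG = 65/650 = 0.10, a_GG = 0/650 = 0.00, a_CG = 195/650 = 0.30, a_SG = 195/650 = 0.30
  a_HC = 112.5/750 = 0.15, a_GC = 0/750 = 0.00, a_CC = 187.5/750 = 0.25, a_SC = 300/750 = 0.40
  a_HS = 157.5/1050 = 0.15, a_GS = 157.5/1050 = 0.15, a_CS = 157.5/1050 = 0.15, a_SS = 262.5/1050 = 0.25
I − A =
  [   0.95    -0.10    -0.15    -0.15]
  [  -0.15     1.00     0.00    -0.15]
  [  -0.30    -0.30     0.75    -0.15]
  [  -0.35    -0.30    -0.40     0.75]
Compute the cofactors C_ij = (−1)^(i+j)·(3×3 minor ij) of I−A; the adjugate is their transpose:
adj(I−A) = Cᵀ =
  [ 0.450750   0.142500   0.171750   0.153000]
  [ 0.132750   0.378375   0.090750   0.120375]
  [ 0.320250   0.282000   0.594000   0.239250]
  [ 0.434250   0.368250   0.433250   0.649500]
det(I−A) = Σ_j (I−A)_1j·C_1j = (0.95)(0.450750) + (-0.10)(0.132750) + (-0.15)(0.320250) + (-0.15)(0.434250) = 0.3017625
(I − A)⁻¹ = adj(I−A) / det(I−A) ≈
  [   1.4937     0.4722     0.5692     0.5070]
  [   0.4399     1.2539     0.3007     0.3989]
  [   1.0613     0.9345     1.9684     0.7928]
  [   1.4390     1.2203     1.4357     2.1524]
x = (I − A)⁻¹ d = adj(I−A)·d / det(I−A), with det(I−A) = 0.3017625:
  x_H = (0.450750·675 + 0.142500·1500 + 0.171750·150 + 0.153000·250) / 0.3017625 = 582.01875 / 0.3017625 ≈ 1928.73
  x_G = (0.132750·675 + 0.378375·1500 + 0.090750·150 + 0.120375·250) / 0.3017625 = 700.875 / 0.3017625 ≈ 2322.60
  x_C = (0.320250·675 + 0.282000·1500 + 0.594000·150 + 0.239250·250) / 0.3017625 = 788.08125 / 0.3017625 ≈ 2611.59
  x_S = (0.434250·675 + 0.368250·1500 + 0.433250·150 + 0.649500·250) / 0.3017625 = 1072.85625 / 0.3017625 ≈ 3555.30

x_C = 2611.59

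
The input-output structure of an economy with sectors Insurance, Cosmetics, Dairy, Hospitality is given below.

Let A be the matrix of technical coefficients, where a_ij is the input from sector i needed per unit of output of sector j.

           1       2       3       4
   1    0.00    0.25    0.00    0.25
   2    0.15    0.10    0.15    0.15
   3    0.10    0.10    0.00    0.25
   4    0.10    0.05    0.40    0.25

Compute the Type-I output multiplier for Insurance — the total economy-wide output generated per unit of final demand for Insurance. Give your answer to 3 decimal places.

m_1 = 1.906

I − A =
  [   1.00    -0.25     0.00    -0.25]
  [  -0.15     0.90    -0.15    -0.15]
  [  -0.10    -0.10     1.00    -0.25]
  [  -0.10    -0.05    -0.40     0.75]
Compute the cofactors C_ij = (−1)^(i+j)·(3×3 minor ij) of I−A; the adjugate is their transpose:
adj(I−A) = Cᵀ =
  [ 0.558375   0.185000   0.135000   0.268125]
  [ 0.133500   0.615000   0.183750   0.228750]
  [ 0.103875   0.111250   0.611250   0.260625]
  [ 0.138750   0.125000   0.356250   0.843750]
det(I−A) = Σ_j (I−A)_1j·C_1j = (1.00)(0.558375) + (-0.25)(0.133500) + (0.00)(0.103875) + (-0.25)(0.138750) = 0.4903125
(I − A)⁻¹ = adj(I−A) / det(I−A) ≈
  [   1.1388     0.3773     0.2753     0.5468]
  [   0.2723     1.2543     0.3748     0.4665]
  [   0.2119     0.2269     1.2467     0.5315]
  [   0.2830     0.2549     0.7266     1.7208]
The output multiplier for sector j is the column-j sum of the Leontief inverse (I − A)⁻¹ = adj(I−A) / det(I−A).
Column 1 of adj(I−A): (0.558375, 0.133500, 0.103875, 0.138750); det(I−A) = 0.4903125.
m_1 = (0.558375 + 0.133500 + 0.103875 + 0.138750) / 0.4903125 = 0.9345 / 0.4903125 ≈ 1.906.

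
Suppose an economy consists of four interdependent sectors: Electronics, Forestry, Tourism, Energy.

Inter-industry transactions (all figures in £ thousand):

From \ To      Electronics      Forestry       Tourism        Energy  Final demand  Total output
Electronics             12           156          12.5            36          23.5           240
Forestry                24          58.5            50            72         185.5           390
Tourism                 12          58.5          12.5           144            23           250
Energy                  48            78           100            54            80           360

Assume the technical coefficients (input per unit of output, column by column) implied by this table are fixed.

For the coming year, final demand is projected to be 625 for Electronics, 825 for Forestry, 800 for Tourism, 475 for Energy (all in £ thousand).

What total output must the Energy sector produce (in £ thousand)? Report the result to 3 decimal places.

x_4 = 2847.548

Technical coefficients a_ij = z_ij / X_j:
  a_11 = 12/240 = 0.05, a_21 = 24/240 = 0.10, a_31 = 12/240 = 0.05, a_41 = 48/240 = 0.20
  a_12 = 156/390 = 0.40, a_22 = 58.5/390 = 0.15, a_32 = 58.5/390 = 0.15, a_42 = 78/390 = 0.20
  a_13 = 12.5/250 = 0.05, a_23 = 50/250 = 0.20, a_33 = 12.5/250 = 0.05, a_43 = 100/250 = 0.40
  a_14 = 36/360 = 0.10, a_24 = 72/360 = 0.20, a_34 = 144/360 = 0.40, a_44 = 54/360 = 0.15
I − A =
  [   0.95    -0.40    -0.05    -0.10]
  [  -0.10     0.85    -0.20    -0.20]
  [  -0.05    -0.15     0.95    -0.40]
  [  -0.20    -0.20    -0.40     0.85]
Compute the cofactors C_ij = (−1)^(i+j)·(3×3 minor ij) of I−A; the adjugate is their transpose:
adj(I−A) = Cᵀ =
  [ 0.458875   0.294375   0.172125   0.204250]
  [ 0.131250   0.588000   0.243750   0.268500]
  [ 0.128875   0.244125   0.579375   0.345250]
  [ 0.199500   0.322500   0.370500   0.693750]
det(I−A) = Σ_j (I−A)_1j·C_1j = (0.95)(0.458875) + (-0.40)(0.131250) + (-0.05)(0.128875) + (-0.10)(0.199500) = 0.3570375
(I − A)⁻¹ = adj(I−A) / det(I−A) ≈
  [   1.2852     0.8245     0.4821     0.5721]
  [   0.3676     1.6469     0.6827     0.7520]
  [   0.3610     0.6838     1.6227     0.9670]
  [   0.5588     0.9033     1.0377     1.9431]
x = (I − A)⁻¹ d = adj(I−A)·d / det(I−A), with det(I−A) = 0.3570375:
  x_1 = (0.458875·625 + 0.294375·825 + 0.172125·800 + 0.204250·475) / 0.3570375 = 764.375 / 0.3570375 ≈ 2140.882
  x_2 = (0.131250·625 + 0.588000·825 + 0.243750·800 + 0.268500·475) / 0.3570375 = 889.66875 / 0.3570375 ≈ 2491.808
  x_3 = (0.128875·625 + 0.244125·825 + 0.579375·800 + 0.345250·475) / 0.3570375 = 909.44375 / 0.3570375 ≈ 2547.194
  x_4 = (0.199500·625 + 0.322500·825 + 0.370500·800 + 0.693750·475) / 0.3570375 = 1016.68125 / 0.3570375 ≈ 2847.548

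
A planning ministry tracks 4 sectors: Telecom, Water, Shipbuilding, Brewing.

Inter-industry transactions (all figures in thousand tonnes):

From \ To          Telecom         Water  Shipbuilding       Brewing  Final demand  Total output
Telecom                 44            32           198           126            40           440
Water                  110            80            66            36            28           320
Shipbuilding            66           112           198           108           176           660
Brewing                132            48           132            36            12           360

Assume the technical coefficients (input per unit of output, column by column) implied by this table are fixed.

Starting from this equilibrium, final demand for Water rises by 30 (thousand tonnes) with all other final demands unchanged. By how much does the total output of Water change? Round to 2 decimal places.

Δx_W = 66.87

Technical coefficients a_ij = z_ij / X_j:
  a_TT = 44/440 = 0.10, a_WT = 110/440 = 0.25, a_ST = 66/440 = 0.15, a_BT = 132/440 = 0.30
  a_TW = 32/320 = 0.10, a_WW = 80/320 = 0.25, a_SW = 112/320 = 0.35, a_BW = 48/320 = 0.15
  a_TS = 198/660 = 0.30, a_WS = 66/660 = 0.10, a_SS = 198/660 = 0.30, a_BS = 132/660 = 0.20
  a_TB = 126/360 = 0.35, a_WB = 36/360 = 0.10, a_SB = 108/360 = 0.30, a_BB = 36/360 = 0.10
I − A =
  [   0.90    -0.10    -0.30    -0.35]
  [  -0.25     0.75    -0.10    -0.10]
  [  -0.15    -0.35     0.70    -0.30]
  [  -0.30    -0.15    -0.20     0.90]
Compute the cofactors C_ij = (−1)^(i+j)·(3×3 minor ij) of I−A; the adjugate is their transpose:
adj(I−A) = Cᵀ =
  [ 0.374000   0.226250   0.266750   0.259500]
  [ 0.189000   0.361500   0.182500   0.174500]
  [ 0.267000   0.317625   0.476625   0.298000]
  [ 0.215500   0.206250   0.225250   0.362000]
det(I−A) = Σ_j (I−A)_1j·C_1j = (0.90)(0.374000) + (-0.10)(0.189000) + (-0.30)(0.267000) + (-0.35)(0.215500) = 0.162175
(I − A)⁻¹ = adj(I−A) / det(I−A) ≈
  [   2.3062     1.3951     1.6448     1.6001]
  [   1.1654     2.2291     1.1253     1.0760]
  [   1.6464     1.9585     2.9390     1.8375]
  [   1.3288     1.2718     1.3889     2.2322]
Δx = (I − A)⁻¹ Δd with Δd having +30 in the Water component and 0 elsewhere.
So Δx_W = L_WW · (+30), where L_WW = adj(I−A)_WW / det(I−A) = 0.361500 / 0.162175.
Δx_W = 0.361500 × (+30) / 0.162175 = 10.845 / 0.162175 ≈ 66.87.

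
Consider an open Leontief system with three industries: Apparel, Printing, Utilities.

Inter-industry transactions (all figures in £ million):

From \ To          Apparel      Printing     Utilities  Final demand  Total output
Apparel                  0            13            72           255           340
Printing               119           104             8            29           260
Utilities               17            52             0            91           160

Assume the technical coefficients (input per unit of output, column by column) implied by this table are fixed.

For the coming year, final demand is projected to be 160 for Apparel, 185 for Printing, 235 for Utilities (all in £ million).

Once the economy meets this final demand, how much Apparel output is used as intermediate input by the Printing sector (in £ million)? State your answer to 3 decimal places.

z_AP = 27.115

Technical coefficients a_ij = z_ij / X_j:
  a_AA = 0/340 = 0.00, a_PA = 119/340 = 0.35, a_UA = 17/340 = 0.05
  a_AP = 13/260 = 0.05, a_PP = 104/260 = 0.40, a_UP = 52/260 = 0.20
  a_AU = 72/160 = 0.45, a_PU = 8/160 = 0.05, a_UU = 0/160 = 0.00
I − A =
  [   1.00    -0.05    -0.45]
  [  -0.35     0.60    -0.05]
  [  -0.05    -0.20     1.00]
Cofactors of I−A, C_ij = (−1)^(i+j)·(minor ij) (rows/columns in the sector order above):
  C_11 = (0.60)(1.00) − (-0.05)(-0.20) = 0.5900
  C_12 = −[(-0.35)(1.00) − (-0.05)(-0.05)] = 0.3525
  C_13 = (-0.35)(-0.20) − (0.60)(-0.05) = 0.1000
  C_21 = −[(-0.05)(1.00) − (-0.45)(-0.20)] = 0.1400
  C_22 = (1.00)(1.00) − (-0.45)(-0.05) = 0.9775
  C_23 = −[(1.00)(-0.20) − (-0.05)(-0.05)] = 0.2025
  C_31 = (-0.05)(-0.05) − (-0.45)(0.60) = 0.2725
  C_32 = −[(1.00)(-0.05) − (-0.45)(-0.35)] = 0.2075
  C_33 = (1.00)(0.60) − (-0.05)(-0.35) = 0.5825
det(I−A) = Σ_j (I−A)_1j·C_1j = (1.00)(0.5900) + (-0.05)(0.3525) + (-0.45)(0.1000) = 0.527375
adj(I−A) = Cᵀ =
  [ 0.5900   0.1400   0.2725]
  [ 0.3525   0.9775   0.2075]
  [ 0.1000   0.2025   0.5825]
(I − A)⁻¹ = adj(I−A) / det(I−A) ≈
  [   1.1187     0.2655     0.5167]
  [   0.6684     1.8535     0.3935]
  [   0.1896     0.3840     1.1045]
First solve x = (I − A)⁻¹ d = adj(I−A)·d / det(I−A); in particular x_P = (0.3525·160 + 0.9775·185 + 0.2075·235) / 0.527375 = 286.00 / 0.527375 ≈ 542.30860.
Intermediate flow from A to P: z_AP = a_AP · x_P = 0.05 × 286.00 / 0.527375 = 14.30 / 0.527375 ≈ 27.115.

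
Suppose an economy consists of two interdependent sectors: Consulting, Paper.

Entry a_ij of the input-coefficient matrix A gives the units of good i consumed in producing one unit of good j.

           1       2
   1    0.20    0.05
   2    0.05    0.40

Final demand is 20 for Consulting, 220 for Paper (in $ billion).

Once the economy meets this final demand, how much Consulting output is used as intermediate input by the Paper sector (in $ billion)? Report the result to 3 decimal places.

I − A =
  [   0.80    -0.05]
  [  -0.05     0.60]
det(I−A) = (0.80)(0.60) − (-0.05)(-0.05) = 0.4775
adj(I−A) = [[0.60, 0.05], [0.05, 0.80]]
(I − A)⁻¹ = adj(I−A) / det(I−A) ≈
  [   1.2565     0.1047]
  [   0.1047     1.6754]
First solve x = (I − A)⁻¹ d = adj(I−A)·d / det(I−A); in particular x_2 = (0.05·20 + 0.80·220) / 0.4775 = 177.00 / 0.4775 ≈ 370.68063.
Intermediate flow from 1 to 2: z_12 = a_12 · x_2 = 0.05 × 177.00 / 0.4775 = 8.85 / 0.4775 ≈ 18.534.

z_12 = 18.534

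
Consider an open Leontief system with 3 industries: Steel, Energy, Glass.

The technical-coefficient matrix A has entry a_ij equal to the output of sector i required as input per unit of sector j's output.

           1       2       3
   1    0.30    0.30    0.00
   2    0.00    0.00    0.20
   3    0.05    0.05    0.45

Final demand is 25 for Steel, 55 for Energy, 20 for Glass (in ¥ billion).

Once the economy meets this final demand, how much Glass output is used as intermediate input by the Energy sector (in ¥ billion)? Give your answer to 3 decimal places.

I − A =
  [   0.70    -0.30     0.00]
  [   0.00     1.00    -0.20]
  [  -0.05    -0.05     0.55]
Cofactors of I−A, C_ij = (−1)^(i+j)·(minor ij) (rows/columns in the sector order above):
  C_11 = (1.00)(0.55) − (-0.20)(-0.05) = 0.5400
  C_12 = −[(0.00)(0.55) − (-0.20)(-0.05)] = 0.0100
  C_13 = (0.00)(-0.05) − (1.00)(-0.05) = 0.0500
  C_21 = −[(-0.30)(0.55) − (0.00)(-0.05)] = 0.1650
  C_22 = (0.70)(0.55) − (0.00)(-0.05) = 0.3850
  C_23 = −[(0.70)(-0.05) − (-0.30)(-0.05)] = 0.0500
  C_31 = (-0.30)(-0.20) − (0.00)(1.00) = 0.0600
  C_32 = −[(0.70)(-0.20) − (0.00)(0.00)] = 0.1400
  C_33 = (0.70)(1.00) − (-0.30)(0.00) = 0.7000
det(I−A) = Σ_j (I−A)_1j·C_1j = (0.70)(0.5400) + (-0.30)(0.0100) + (0.00)(0.0500) = 0.3750
adj(I−A) = Cᵀ =
  [ 0.5400   0.1650   0.0600]
  [ 0.0100   0.3850   0.1400]
  [ 0.0500   0.0500   0.7000]
(I − A)⁻¹ = adj(I−A) / det(I−A) ≈
  [   1.4400     0.4400     0.1600]
  [   0.0267     1.0267     0.3733]
  [   0.1333     0.1333     1.8667]
First solve x = (I − A)⁻¹ d = adj(I−A)·d / det(I−A); in particular x_2 = (0.0100·25 + 0.3850·55 + 0.1400·20) / 0.3750 = 24.225 / 0.3750 = 64.60000.
Intermediate flow from 3 to 2: z_32 = a_32 · x_2 = 0.05 × 24.225 / 0.3750 = 1.21125 / 0.3750 = 3.230.

z_32 = 3.230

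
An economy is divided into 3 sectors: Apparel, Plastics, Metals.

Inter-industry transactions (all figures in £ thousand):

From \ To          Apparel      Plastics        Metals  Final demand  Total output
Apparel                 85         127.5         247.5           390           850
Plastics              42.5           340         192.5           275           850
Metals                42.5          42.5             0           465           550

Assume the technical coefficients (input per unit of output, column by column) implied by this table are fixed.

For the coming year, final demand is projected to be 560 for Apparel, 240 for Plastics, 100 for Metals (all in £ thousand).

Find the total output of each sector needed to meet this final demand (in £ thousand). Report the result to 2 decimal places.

Technical coefficients a_ij = z_ij / X_j:
  a_11 = 85/850 = 0.10, a_21 = 42.5/850 = 0.05, a_31 = 42.5/850 = 0.05
  a_12 = 127.5/850 = 0.15, a_22 = 340/850 = 0.40, a_32 = 42.5/850 = 0.05
  a_13 = 247.5/550 = 0.45, a_23 = 192.5/550 = 0.35, a_33 = 0/550 = 0.00
I − A =
  [   0.90    -0.15    -0.45]
  [  -0.05     0.60    -0.35]
  [  -0.05    -0.05     1.00]
Cofactors of I−A, C_ij = (−1)^(i+j)·(minor ij) (rows/columns in the sector order above):
  C_11 = (0.60)(1.00) − (-0.35)(-0.05) = 0.5825
  C_12 = −[(-0.05)(1.00) − (-0.35)(-0.05)] = 0.0675
  C_13 = (-0.05)(-0.05) − (0.60)(-0.05) = 0.0325
  C_21 = −[(-0.15)(1.00) − (-0.45)(-0.05)] = 0.1725
  C_22 = (0.90)(1.00) − (-0.45)(-0.05) = 0.8775
  C_23 = −[(0.90)(-0.05) − (-0.15)(-0.05)] = 0.0525
  C_31 = (-0.15)(-0.35) − (-0.45)(0.60) = 0.3225
  C_32 = −[(0.90)(-0.35) − (-0.45)(-0.05)] = 0.3375
  C_33 = (0.90)(0.60) − (-0.15)(-0.05) = 0.5325
det(I−A) = Σ_j (I−A)_1j·C_1j = (0.90)(0.5825) + (-0.15)(0.0675) + (-0.45)(0.0325) = 0.4995
adj(I−A) = Cᵀ =
  [ 0.5825   0.1725   0.3225]
  [ 0.0675   0.8775   0.3375]
  [ 0.0325   0.0525   0.5325]
(I − A)⁻¹ = adj(I−A) / det(I−A) ≈
  [   1.1662     0.3453     0.6456]
  [   0.1351     1.7568     0.6757]
  [   0.0651     0.1051     1.0661]
x = (I − A)⁻¹ d = adj(I−A)·d / det(I−A), with det(I−A) = 0.4995:
  x_1 = (0.5825·560 + 0.1725·240 + 0.3225·100) / 0.4995 = 399.85 / 0.4995 ≈ 800.50
  x_2 = (0.0675·560 + 0.8775·240 + 0.3375·100) / 0.4995 = 282.15 / 0.4995 ≈ 564.86
  x_3 = (0.0325·560 + 0.0525·240 + 0.5325·100) / 0.4995 = 84.05 / 0.4995 ≈ 168.27

x_1 = 800.50, x_2 = 564.86, x_3 = 168.27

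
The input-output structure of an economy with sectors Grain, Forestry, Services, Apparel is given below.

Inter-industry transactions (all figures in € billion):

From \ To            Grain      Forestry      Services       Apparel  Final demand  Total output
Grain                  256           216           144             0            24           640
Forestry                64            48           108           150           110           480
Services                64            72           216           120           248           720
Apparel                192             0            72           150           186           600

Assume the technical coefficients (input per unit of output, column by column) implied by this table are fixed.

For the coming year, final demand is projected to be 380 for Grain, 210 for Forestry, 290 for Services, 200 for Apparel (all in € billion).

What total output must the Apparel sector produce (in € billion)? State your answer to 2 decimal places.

Technical coefficients a_ij = z_ij / X_j:
  a_11 = 256/640 = 0.40, a_21 = 64/640 = 0.10, a_31 = 64/640 = 0.10, a_41 = 192/640 = 0.30
  a_12 = 216/480 = 0.45, a_22 = 48/480 = 0.10, a_32 = 72/480 = 0.15, a_42 = 0/480 = 0.00
  a_13 = 144/720 = 0.20, a_23 = 108/720 = 0.15, a_33 = 216/720 = 0.30, a_43 = 72/720 = 0.10
  a_14 = 0/600 = 0.00, a_24 = 150/600 = 0.25, a_34 = 120/600 = 0.20, a_44 = 150/600 = 0.25
I − A =
  [   0.60    -0.45    -0.20     0.00]
  [  -0.10     0.90    -0.15    -0.25]
  [  -0.10    -0.15     0.70    -0.20]
  [  -0.30     0.00    -0.10     0.75]
Compute the cofactors C_ij = (−1)^(i+j)·(3×3 minor ij) of I−A; the adjugate is their transpose:
adj(I−A) = Cᵀ =
  [ 0.433875   0.249750   0.196875   0.135750]
  [ 0.125750   0.276000   0.112500   0.122000]
  [ 0.144000   0.128250   0.337500   0.132750]
  [ 0.192750   0.117000   0.123750   0.305250]
det(I−A) = Σ_j (I−A)_1j·C_1j = (0.60)(0.433875) + (-0.45)(0.125750) + (-0.20)(0.144000) + (0.00)(0.192750) = 0.1749375
(I − A)⁻¹ = adj(I−A) / det(I−A) ≈
  [   2.4802     1.4277     1.1254     0.7760]
  [   0.7188     1.5777     0.6431     0.6974]
  [   0.8232     0.7331     1.9293     0.7588]
  [   1.1018     0.6688     0.7074     1.7449]
x = (I − A)⁻¹ d = adj(I−A)·d / det(I−A), with det(I−A) = 0.1749375:
  x_1 = (0.433875·380 + 0.249750·210 + 0.196875·290 + 0.135750·200) / 0.1749375 = 301.56375 / 0.1749375 ≈ 1723.84
  x_2 = (0.125750·380 + 0.276000·210 + 0.112500·290 + 0.122000·200) / 0.1749375 = 162.77 / 0.1749375 ≈ 930.45
  x_3 = (0.144000·380 + 0.128250·210 + 0.337500·290 + 0.132750·200) / 0.1749375 = 206.0775 / 0.1749375 ≈ 1178.01
  x_4 = (0.192750·380 + 0.117000·210 + 0.123750·290 + 0.305250·200) / 0.1749375 = 194.7525 / 0.1749375 ≈ 1113.27

x_4 = 1113.27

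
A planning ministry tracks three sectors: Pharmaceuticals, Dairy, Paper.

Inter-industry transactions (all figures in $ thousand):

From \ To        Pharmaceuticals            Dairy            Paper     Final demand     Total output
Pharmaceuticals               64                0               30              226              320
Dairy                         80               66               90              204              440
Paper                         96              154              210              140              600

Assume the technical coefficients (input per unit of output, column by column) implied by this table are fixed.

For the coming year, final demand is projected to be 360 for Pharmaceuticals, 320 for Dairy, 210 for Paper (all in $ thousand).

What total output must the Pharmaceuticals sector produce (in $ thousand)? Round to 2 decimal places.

x_1 = 508.06

Technical coefficients a_ij = z_ij / X_j:
  a_11 = 64/320 = 0.20, a_21 = 80/320 = 0.25, a_31 = 96/320 = 0.30
  a_12 = 0/440 = 0.00, a_22 = 66/440 = 0.15, a_32 = 154/440 = 0.35
  a_13 = 30/600 = 0.05, a_23 = 90/600 = 0.15, a_33 = 210/600 = 0.35
I − A =
  [   0.80     0.00    -0.05]
  [  -0.25     0.85    -0.15]
  [  -0.30    -0.35     0.65]
Cofactors of I−A, C_ij = (−1)^(i+j)·(minor ij) (rows/columns in the sector order above):
  C_11 = (0.85)(0.65) − (-0.15)(-0.35) = 0.5000
  C_12 = −[(-0.25)(0.65) − (-0.15)(-0.30)] = 0.2075
  C_13 = (-0.25)(-0.35) − (0.85)(-0.30) = 0.3425
  C_21 = −[(0.00)(0.65) − (-0.05)(-0.35)] = 0.0175
  C_22 = (0.80)(0.65) − (-0.05)(-0.30) = 0.5050
  C_23 = −[(0.80)(-0.35) − (0.00)(-0.30)] = 0.2800
  C_31 = (0.00)(-0.15) − (-0.05)(0.85) = 0.0425
  C_32 = −[(0.80)(-0.15) − (-0.05)(-0.25)] = 0.1325
  C_33 = (0.80)(0.85) − (0.00)(-0.25) = 0.6800
det(I−A) = Σ_j (I−A)_1j·C_1j = (0.80)(0.5000) + (0.00)(0.2075) + (-0.05)(0.3425) = 0.382875
adj(I−A) = Cᵀ =
  [ 0.5000   0.0175   0.0425]
  [ 0.2075   0.5050   0.1325]
  [ 0.3425   0.2800   0.6800]
(I − A)⁻¹ = adj(I−A) / det(I−A) ≈
  [   1.3059     0.0457     0.1110]
  [   0.5420     1.3190     0.3461]
  [   0.8945     0.7313     1.7760]
x = (I − A)⁻¹ d = adj(I−A)·d / det(I−A), with det(I−A) = 0.382875:
  x_1 = (0.5000·360 + 0.0175·320 + 0.0425·210) / 0.382875 = 194.525 / 0.382875 ≈ 508.06
  x_2 = (0.2075·360 + 0.5050·320 + 0.1325·210) / 0.382875 = 264.125 / 0.382875 ≈ 689.85
  x_3 = (0.3425·360 + 0.2800·320 + 0.6800·210) / 0.382875 = 355.70 / 0.382875 ≈ 929.02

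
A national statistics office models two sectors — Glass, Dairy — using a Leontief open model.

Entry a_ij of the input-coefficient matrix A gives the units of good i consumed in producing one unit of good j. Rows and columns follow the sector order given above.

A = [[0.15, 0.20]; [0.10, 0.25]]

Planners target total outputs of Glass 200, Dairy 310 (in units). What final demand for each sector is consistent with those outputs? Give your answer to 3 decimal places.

d_1 = 108.000, d_2 = 212.500

I − A =
  [   0.85    -0.20]
  [  -0.10     0.75]
d = (I − A) x:
  d_1 = (+0.85)·200 + (-0.20)·310 = 108.000
  d_2 = (-0.10)·200 + (+0.75)·310 = 212.500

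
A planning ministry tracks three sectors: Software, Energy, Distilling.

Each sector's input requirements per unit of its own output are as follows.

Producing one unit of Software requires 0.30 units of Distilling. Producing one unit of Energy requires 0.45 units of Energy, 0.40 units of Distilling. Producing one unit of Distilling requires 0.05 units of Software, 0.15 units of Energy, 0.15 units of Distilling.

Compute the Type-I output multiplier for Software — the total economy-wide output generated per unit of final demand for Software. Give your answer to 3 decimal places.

m_S = 1.547

I − A =
  [   1.00     0.00    -0.05]
  [   0.00     0.55    -0.15]
  [  -0.30    -0.40     0.85]
Cofactors of I−A, C_ij = (−1)^(i+j)·(minor ij) (rows/columns in the sector order above):
  C_11 = (0.55)(0.85) − (-0.15)(-0.40) = 0.4075
  C_12 = −[(0.00)(0.85) − (-0.15)(-0.30)] = 0.0450
  C_13 = (0.00)(-0.40) − (0.55)(-0.30) = 0.1650
  C_21 = −[(0.00)(0.85) − (-0.05)(-0.40)] = 0.0200
  C_22 = (1.00)(0.85) − (-0.05)(-0.30) = 0.8350
  C_23 = −[(1.00)(-0.40) − (0.00)(-0.30)] = 0.4000
  C_31 = (0.00)(-0.15) − (-0.05)(0.55) = 0.0275
  C_32 = −[(1.00)(-0.15) − (-0.05)(0.00)] = 0.1500
  C_33 = (1.00)(0.55) − (0.00)(0.00) = 0.5500
det(I−A) = Σ_j (I−A)_1j·C_1j = (1.00)(0.4075) + (0.00)(0.0450) + (-0.05)(0.1650) = 0.39925
adj(I−A) = Cᵀ =
  [ 0.4075   0.0200   0.0275]
  [ 0.0450   0.8350   0.1500]
  [ 0.1650   0.4000   0.5500]
(I − A)⁻¹ = adj(I−A) / det(I−A) ≈
  [   1.0207     0.0501     0.0689]
  [   0.1127     2.0914     0.3757]
  [   0.4133     1.0019     1.3776]
The output multiplier for sector j is the column-j sum of the Leontief inverse (I − A)⁻¹ = adj(I−A) / det(I−A).
Column S of adj(I−A): (0.4075, 0.0450, 0.1650); det(I−A) = 0.39925.
m_S = (0.4075 + 0.0450 + 0.1650) / 0.39925 = 0.6175 / 0.39925 ≈ 1.547.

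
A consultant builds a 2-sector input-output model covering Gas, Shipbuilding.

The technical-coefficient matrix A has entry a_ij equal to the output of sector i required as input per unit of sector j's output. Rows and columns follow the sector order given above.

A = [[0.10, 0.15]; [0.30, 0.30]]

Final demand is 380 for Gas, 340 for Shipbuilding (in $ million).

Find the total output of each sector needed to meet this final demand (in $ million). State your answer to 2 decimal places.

x_1 = 541.88, x_2 = 717.95

I − A =
  [   0.90    -0.15]
  [  -0.30     0.70]
det(I−A) = (0.90)(0.70) − (-0.15)(-0.30) = 0.5850
adj(I−A) = [[0.70, 0.15], [0.30, 0.90]]
(I − A)⁻¹ = adj(I−A) / det(I−A) ≈
  [   1.1966     0.2564]
  [   0.5128     1.5385]
x = (I − A)⁻¹ d = adj(I−A)·d / det(I−A), with det(I−A) = 0.5850:
  x_1 = (0.70·380 + 0.15·340) / 0.5850 = 317.00 / 0.5850 ≈ 541.88
  x_2 = (0.30·380 + 0.90·340) / 0.5850 = 420.00 / 0.5850 ≈ 717.95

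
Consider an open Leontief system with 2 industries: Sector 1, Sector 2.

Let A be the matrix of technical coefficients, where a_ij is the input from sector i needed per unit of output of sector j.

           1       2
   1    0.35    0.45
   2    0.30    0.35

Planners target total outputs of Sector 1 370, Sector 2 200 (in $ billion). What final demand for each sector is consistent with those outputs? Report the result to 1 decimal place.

d_1 = 150.5, d_2 = 19.0

I − A =
  [   0.65    -0.45]
  [  -0.30     0.65]
d = (I − A) x:
  d_1 = (+0.65)·370 + (-0.45)·200 = 150.5
  d_2 = (-0.30)·370 + (+0.65)·200 = 19.0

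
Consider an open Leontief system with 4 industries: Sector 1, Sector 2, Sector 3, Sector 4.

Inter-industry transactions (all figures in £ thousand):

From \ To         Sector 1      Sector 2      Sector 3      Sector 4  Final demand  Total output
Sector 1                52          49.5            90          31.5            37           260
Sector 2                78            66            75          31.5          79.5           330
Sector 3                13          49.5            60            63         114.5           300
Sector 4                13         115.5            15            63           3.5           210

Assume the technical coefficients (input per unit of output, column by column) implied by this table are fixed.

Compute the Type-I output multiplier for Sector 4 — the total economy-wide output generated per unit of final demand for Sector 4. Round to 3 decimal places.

m_4 = 5.335

Technical coefficients a_ij = z_ij / X_j:
  a_11 = 52/260 = 0.20, a_21 = 78/260 = 0.30, a_31 = 13/260 = 0.05, a_41 = 13/260 = 0.05
  a_12 = 49.5/330 = 0.15, a_22 = 66/330 = 0.20, a_32 = 49.5/330 = 0.15, a_42 = 115.5/330 = 0.35
  a_13 = 90/300 = 0.30, a_23 = 75/300 = 0.25, a_33 = 60/300 = 0.20, a_43 = 15/300 = 0.05
  a_14 = 31.5/210 = 0.15, a_24 = 31.5/210 = 0.15, a_34 = 63/210 = 0.30, a_44 = 63/210 = 0.30
I − A =
  [   0.80    -0.15    -0.30    -0.15]
  [  -0.30     0.80    -0.25    -0.15]
  [  -0.05    -0.15     0.80    -0.30]
  [  -0.05    -0.35    -0.05     0.70]
Compute the cofactors C_ij = (−1)^(i+j)·(3×3 minor ij) of I−A; the adjugate is their transpose:
adj(I−A) = Cᵀ =
  [ 0.340375   0.187875   0.198750   0.198375]
  [ 0.182375   0.414625   0.211625   0.218625]
  [ 0.101500   0.177000   0.351625   0.210375]
  [ 0.122750   0.233375   0.145125   0.418625]
det(I−A) = Σ_j (I−A)_1j·C_1j = (0.80)(0.340375) + (-0.15)(0.182375) + (-0.30)(0.101500) + (-0.15)(0.122750) = 0.19608125
(I − A)⁻¹ = adj(I−A) / det(I−A) ≈
  [   1.7359     0.9581     1.0136     1.0117]
  [   0.9301     2.1146     1.0793     1.1150]
  [   0.5176     0.9027     1.7933     1.0729]
  [   0.6260     1.1902     0.7401     2.1350]
The output multiplier for sector j is the column-j sum of the Leontief inverse (I − A)⁻¹ = adj(I−A) / det(I−A).
Column 4 of adj(I−A): (0.198375, 0.218625, 0.210375, 0.418625); det(I−A) = 0.19608125.
m_4 = (0.198375 + 0.218625 + 0.210375 + 0.418625) / 0.19608125 = 1.046 / 0.19608125 ≈ 5.335.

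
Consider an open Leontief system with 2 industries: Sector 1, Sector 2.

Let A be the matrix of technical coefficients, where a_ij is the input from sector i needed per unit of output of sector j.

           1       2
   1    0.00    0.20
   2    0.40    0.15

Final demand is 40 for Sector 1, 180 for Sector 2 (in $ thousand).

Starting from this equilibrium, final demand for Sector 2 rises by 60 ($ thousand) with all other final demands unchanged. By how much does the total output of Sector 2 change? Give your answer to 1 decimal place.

Δx_2 = 77.9

I − A =
  [   1.00    -0.20]
  [  -0.40     0.85]
det(I−A) = (1.00)(0.85) − (-0.20)(-0.40) = 0.7700
adj(I−A) = [[0.85, 0.20], [0.40, 1.00]]
(I − A)⁻¹ = adj(I−A) / det(I−A) ≈
  [   1.1039     0.2597]
  [   0.5195     1.2987]
Δx = (I − A)⁻¹ Δd with Δd having +60 in the Sector 2 component and 0 elsewhere.
So Δx_2 = L_22 · (+60), where L_22 = adj(I−A)_22 / det(I−A) = 1.00 / 0.7700.
Δx_2 = 1.00 × (+60) / 0.7700 = 60.00 / 0.7700 ≈ 77.9.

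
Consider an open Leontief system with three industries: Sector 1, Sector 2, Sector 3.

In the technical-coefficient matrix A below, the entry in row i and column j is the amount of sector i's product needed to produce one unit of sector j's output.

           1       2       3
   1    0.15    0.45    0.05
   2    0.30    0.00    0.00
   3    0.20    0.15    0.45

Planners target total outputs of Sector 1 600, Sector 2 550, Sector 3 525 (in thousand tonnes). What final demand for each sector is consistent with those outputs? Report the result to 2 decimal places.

I − A =
  [   0.85    -0.45    -0.05]
  [  -0.30     1.00     0.00]
  [  -0.20    -0.15     0.55]
d = (I − A) x:
  d_1 = (+0.85)·600 + (-0.45)·550 + (-0.05)·525 = 236.25
  d_2 = (-0.30)·600 + (+1.00)·550 + (+0.00)·525 = 370.00
  d_3 = (-0.20)·600 + (-0.15)·550 + (+0.55)·525 = 86.25

d_1 = 236.25, d_2 = 370.00, d_3 = 86.25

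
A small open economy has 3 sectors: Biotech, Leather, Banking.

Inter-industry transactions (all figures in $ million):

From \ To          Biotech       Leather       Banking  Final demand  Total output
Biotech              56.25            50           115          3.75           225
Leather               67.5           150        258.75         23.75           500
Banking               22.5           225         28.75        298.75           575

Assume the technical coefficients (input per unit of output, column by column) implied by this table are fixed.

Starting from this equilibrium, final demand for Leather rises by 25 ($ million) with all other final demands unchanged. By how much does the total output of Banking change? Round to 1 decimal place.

Technical coefficients a_ij = z_ij / X_j:
  a_11 = 56.25/225 = 0.25, a_21 = 67.5/225 = 0.30, a_31 = 22.5/225 = 0.10
  a_12 = 50/500 = 0.10, a_22 = 150/500 = 0.30, a_32 = 225/500 = 0.45
  a_13 = 115/575 = 0.20, a_23 = 258.75/575 = 0.45, a_33 = 28.75/575 = 0.05
I − A =
  [   0.75    -0.10    -0.20]
  [  -0.30     0.70    -0.45]
  [  -0.10    -0.45     0.95]
Cofactors of I−A, C_ij = (−1)^(i+j)·(minor ij) (rows/columns in the sector order above):
  C_11 = (0.70)(0.95) − (-0.45)(-0.45) = 0.4625
  C_12 = −[(-0.30)(0.95) − (-0.45)(-0.10)] = 0.3300
  C_13 = (-0.30)(-0.45) − (0.70)(-0.10) = 0.2050
  C_21 = −[(-0.10)(0.95) − (-0.20)(-0.45)] = 0.1850
  C_22 = (0.75)(0.95) − (-0.20)(-0.10) = 0.6925
  C_23 = −[(0.75)(-0.45) − (-0.10)(-0.10)] = 0.3475
  C_31 = (-0.10)(-0.45) − (-0.20)(0.70) = 0.1850
  C_32 = −[(0.75)(-0.45) − (-0.20)(-0.30)] = 0.3975
  C_33 = (0.75)(0.70) − (-0.10)(-0.30) = 0.4950
det(I−A) = Σ_j (I−A)_1j·C_1j = (0.75)(0.4625) + (-0.10)(0.3300) + (-0.20)(0.2050) = 0.272875
adj(I−A) = Cᵀ =
  [ 0.4625   0.1850   0.1850]
  [ 0.3300   0.6925   0.3975]
  [ 0.2050   0.3475   0.4950]
(I − A)⁻¹ = adj(I−A) / det(I−A) ≈
  [   1.6949     0.6780     0.6780]
  [   1.2093     2.5378     1.4567]
  [   0.7513     1.2735     1.8140]
Δx = (I − A)⁻¹ Δd with Δd having +25 in the Leather component and 0 elsewhere.
So Δx_3 = L_32 · (+25), where L_32 = adj(I−A)_32 / det(I−A) = 0.3475 / 0.272875.
Δx_3 = 0.3475 × (+25) / 0.272875 = 8.6875 / 0.272875 ≈ 31.8.

Δx_3 = 31.8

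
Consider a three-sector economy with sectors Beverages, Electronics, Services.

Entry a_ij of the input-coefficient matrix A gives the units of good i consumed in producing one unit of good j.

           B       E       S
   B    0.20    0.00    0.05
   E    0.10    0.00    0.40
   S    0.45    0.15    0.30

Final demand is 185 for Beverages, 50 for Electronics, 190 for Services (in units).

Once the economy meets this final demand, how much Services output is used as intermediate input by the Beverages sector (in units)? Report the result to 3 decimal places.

z_SB = 118.105

I − A =
  [   0.80     0.00    -0.05]
  [  -0.10     1.00    -0.40]
  [  -0.45    -0.15     0.70]
Cofactors of I−A, C_ij = (−1)^(i+j)·(minor ij) (rows/columns in the sector order above):
  C_11 = (1.00)(0.70) − (-0.40)(-0.15) = 0.6400
  C_12 = −[(-0.10)(0.70) − (-0.40)(-0.45)] = 0.2500
  C_13 = (-0.10)(-0.15) − (1.00)(-0.45) = 0.4650
  C_21 = −[(0.00)(0.70) − (-0.05)(-0.15)] = 0.0075
  C_22 = (0.80)(0.70) − (-0.05)(-0.45) = 0.5375
  C_23 = −[(0.80)(-0.15) − (0.00)(-0.45)] = 0.1200
  C_31 = (0.00)(-0.40) − (-0.05)(1.00) = 0.0500
  C_32 = −[(0.80)(-0.40) − (-0.05)(-0.10)] = 0.3250
  C_33 = (0.80)(1.00) − (0.00)(-0.10) = 0.8000
det(I−A) = Σ_j (I−A)_1j·C_1j = (0.80)(0.6400) + (0.00)(0.2500) + (-0.05)(0.4650) = 0.48875
adj(I−A) = Cᵀ =
  [ 0.6400   0.0075   0.0500]
  [ 0.2500   0.5375   0.3250]
  [ 0.4650   0.1200   0.8000]
(I − A)⁻¹ = adj(I−A) / det(I−A) ≈
  [   1.3095     0.0153     0.1023]
  [   0.5115     1.0997     0.6650]
  [   0.9514     0.2455     1.6368]
First solve x = (I − A)⁻¹ d = adj(I−A)·d / det(I−A); in particular x_B = (0.6400·185 + 0.0075·50 + 0.0500·190) / 0.48875 = 128.275 / 0.48875 ≈ 262.45524.
Intermediate flow from S to B: z_SB = a_SB · x_B = 0.45 × 128.275 / 0.48875 = 57.72375 / 0.48875 ≈ 118.105.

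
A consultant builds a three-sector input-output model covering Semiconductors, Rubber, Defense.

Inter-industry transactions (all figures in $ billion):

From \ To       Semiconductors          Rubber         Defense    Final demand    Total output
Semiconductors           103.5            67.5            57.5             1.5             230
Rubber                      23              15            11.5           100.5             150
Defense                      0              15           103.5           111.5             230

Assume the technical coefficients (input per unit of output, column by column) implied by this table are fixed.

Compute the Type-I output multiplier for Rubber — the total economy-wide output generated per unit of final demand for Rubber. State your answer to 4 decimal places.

m_R = 2.6006

Technical coefficients a_ij = z_ij / X_j:
  a_SS = 103.5/230 = 0.45, a_RS = 23/230 = 0.10, a_DS = 0/230 = 0.00
  a_SR = 67.5/150 = 0.45, a_RR = 15/150 = 0.10, a_DR = 15/150 = 0.10
  a_SD = 57.5/230 = 0.25, a_RD = 11.5/230 = 0.05, a_DD = 103.5/230 = 0.45
I − A =
  [   0.55    -0.45    -0.25]
  [  -0.10     0.90    -0.05]
  [   0.00    -0.10     0.55]
Cofactors of I−A, C_ij = (−1)^(i+j)·(minor ij) (rows/columns in the sector order above):
  C_11 = (0.90)(0.55) − (-0.05)(-0.10) = 0.4900
  C_12 = −[(-0.10)(0.55) − (-0.05)(0.00)] = 0.0550
  C_13 = (-0.10)(-0.10) − (0.90)(0.00) = 0.0100
  C_21 = −[(-0.45)(0.55) − (-0.25)(-0.10)] = 0.2725
  C_22 = (0.55)(0.55) − (-0.25)(0.00) = 0.3025
  C_23 = −[(0.55)(-0.10) − (-0.45)(0.00)] = 0.0550
  C_31 = (-0.45)(-0.05) − (-0.25)(0.90) = 0.2475
  C_32 = −[(0.55)(-0.05) − (-0.25)(-0.10)] = 0.0525
  C_33 = (0.55)(0.90) − (-0.45)(-0.10) = 0.4500
det(I−A) = Σ_j (I−A)_1j·C_1j = (0.55)(0.4900) + (-0.45)(0.0550) + (-0.25)(0.0100) = 0.24225
adj(I−A) = Cᵀ =
  [ 0.4900   0.2725   0.2475]
  [ 0.0550   0.3025   0.0525]
  [ 0.0100   0.0550   0.4500]
(I − A)⁻¹ = adj(I−A) / det(I−A) ≈
  [   2.02270     1.12487     1.02167]
  [   0.22704     1.24871     0.21672]
  [   0.04128     0.22704     1.85759]
The output multiplier for sector j is the column-j sum of the Leontief inverse (I − A)⁻¹ = adj(I−A) / det(I−A).
Column R of adj(I−A): (0.2725, 0.3025, 0.0550); det(I−A) = 0.24225.
m_R = (0.2725 + 0.3025 + 0.0550) / 0.24225 = 0.63 / 0.24225 ≈ 2.6006.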